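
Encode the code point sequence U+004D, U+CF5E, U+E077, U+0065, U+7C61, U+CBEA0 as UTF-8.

U+004D: 1-byte form → 4D.
U+CF5E: 3-byte form → EC BD 9E.
U+E077: 3-byte form → EE 81 B7.
U+0065: 1-byte form → 65.
U+7C61: 3-byte form → E7 B1 A1.
U+CBEA0: 4-byte form → F3 8B BA A0.
Concatenated (15 bytes): 4D EC BD 9E EE 81 B7 65 E7 B1 A1 F3 8B BA A0.

4D EC BD 9E EE 81 B7 65 E7 B1 A1 F3 8B BA A0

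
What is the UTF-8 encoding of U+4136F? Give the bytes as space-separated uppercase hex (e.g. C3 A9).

F1 81 8D AF

U+4136F = 0x4136F = 267119 decimal. In range U+10000–U+10FFFF → 4-byte form: 11110xxx 10xxxxxx 10xxxxxx 10xxxxxx.
Binary (21 bits): 001000001001101101111.
Split 3+6+6+6: 001 | 000001 | 001101 | 101111.
Byte 1: 11110001 = 0xF1.
Byte 2: 10000001 = 0x81.
Byte 3: 10001101 = 0x8D.
Byte 4: 10101111 = 0xAF.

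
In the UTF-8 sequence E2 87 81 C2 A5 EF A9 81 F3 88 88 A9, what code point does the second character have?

Offset 0: leading byte 0xE2 = 11100010 → 3-byte char #1 = E2 87 81.
Offset 3: leading byte 0xC2 = 11000010 → 2-byte char #2 = C2 A5.
Leading byte 0xC2 = 11000010 matches 110xxxxx → 2-byte sequence.
Byte 1: 0xC2 = 11000010, payload 00010 (5 bits).
Byte 2: 0xA5 = 10100101 (10xxxxxx ✓), payload 100101.
Concatenate: 00010100101 = 0xA5 (11 bits → U+00A5).

U+00A5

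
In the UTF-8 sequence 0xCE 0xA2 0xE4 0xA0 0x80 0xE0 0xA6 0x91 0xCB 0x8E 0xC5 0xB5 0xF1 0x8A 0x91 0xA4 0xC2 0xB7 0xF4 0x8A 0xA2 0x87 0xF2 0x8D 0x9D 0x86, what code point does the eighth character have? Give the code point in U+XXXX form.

U+10A887

Offset 0: leading byte 0xCE = 11001110 → 2-byte char #1 = CE A2.
Offset 2: leading byte 0xE4 = 11100100 → 3-byte char #2 = E4 A0 80.
Offset 5: leading byte 0xE0 = 11100000 → 3-byte char #3 = E0 A6 91.
Offset 8: leading byte 0xCB = 11001011 → 2-byte char #4 = CB 8E.
Offset 10: leading byte 0xC5 = 11000101 → 2-byte char #5 = C5 B5.
Offset 12: leading byte 0xF1 = 11110001 → 4-byte char #6 = F1 8A 91 A4.
Offset 16: leading byte 0xC2 = 11000010 → 2-byte char #7 = C2 B7.
Offset 18: leading byte 0xF4 = 11110100 → 4-byte char #8 = F4 8A A2 87.
Leading byte 0xF4 = 11110100 matches 11110xxx → 4-byte sequence.
Byte 1: 0xF4 = 11110100, payload 100 (3 bits).
Byte 2: 0x8A = 10001010 (10xxxxxx ✓), payload 001010.
Byte 3: 0xA2 = 10100010 (10xxxxxx ✓), payload 100010.
Byte 4: 0x87 = 10000111 (10xxxxxx ✓), payload 000111.
Concatenate: 100001010100010000111 = 0x10A887 (21 bits → U+10A887).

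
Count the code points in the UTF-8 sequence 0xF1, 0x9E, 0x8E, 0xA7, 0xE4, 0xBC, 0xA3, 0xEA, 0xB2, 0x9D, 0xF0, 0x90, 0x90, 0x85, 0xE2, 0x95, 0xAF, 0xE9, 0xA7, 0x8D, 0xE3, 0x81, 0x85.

Byte at offset 0: 0xF1 = 11110001 → 4-byte char (#1). Advance 4.
Byte at offset 4: 0xE4 = 11100100 → 3-byte char (#2). Advance 3.
Byte at offset 7: 0xEA = 11101010 → 3-byte char (#3). Advance 3.
Byte at offset 10: 0xF0 = 11110000 → 4-byte char (#4). Advance 4.
Byte at offset 14: 0xE2 = 11100010 → 3-byte char (#5). Advance 3.
Byte at offset 17: 0xE9 = 11101001 → 3-byte char (#6). Advance 3.
Byte at offset 20: 0xE3 = 11100011 → 3-byte char (#7). Advance 3.
Reached end at offset 23 after 7 code points.

7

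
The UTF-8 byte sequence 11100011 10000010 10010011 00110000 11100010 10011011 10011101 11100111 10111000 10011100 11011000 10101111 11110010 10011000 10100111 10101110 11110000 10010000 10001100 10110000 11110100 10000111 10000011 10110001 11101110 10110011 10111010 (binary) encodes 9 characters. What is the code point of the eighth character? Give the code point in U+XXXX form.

Offset 0: leading byte 0xE3 = 11100011 → 3-byte char #1 = E3 82 93.
Offset 3: leading byte 0x30 = 00110000 → 1-byte char #2 = 30.
Offset 4: leading byte 0xE2 = 11100010 → 3-byte char #3 = E2 9B 9D.
Offset 7: leading byte 0xE7 = 11100111 → 3-byte char #4 = E7 B8 9C.
Offset 10: leading byte 0xD8 = 11011000 → 2-byte char #5 = D8 AF.
Offset 12: leading byte 0xF2 = 11110010 → 4-byte char #6 = F2 98 A7 AE.
Offset 16: leading byte 0xF0 = 11110000 → 4-byte char #7 = F0 90 8C B0.
Offset 20: leading byte 0xF4 = 11110100 → 4-byte char #8 = F4 87 83 B1.
Leading byte 0xF4 = 11110100 matches 11110xxx → 4-byte sequence.
Byte 1: 0xF4 = 11110100, payload 100 (3 bits).
Byte 2: 0x87 = 10000111 (10xxxxxx ✓), payload 000111.
Byte 3: 0x83 = 10000011 (10xxxxxx ✓), payload 000011.
Byte 4: 0xB1 = 10110001 (10xxxxxx ✓), payload 110001.
Concatenate: 100000111000011110001 = 0x1070F1 (21 bits → U+1070F1).

U+1070F1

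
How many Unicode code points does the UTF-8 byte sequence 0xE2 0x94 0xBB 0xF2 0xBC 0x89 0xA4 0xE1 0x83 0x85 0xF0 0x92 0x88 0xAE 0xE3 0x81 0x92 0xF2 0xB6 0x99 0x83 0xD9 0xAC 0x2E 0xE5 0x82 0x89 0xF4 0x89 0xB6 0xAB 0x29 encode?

11

Byte at offset 0: 0xE2 = 11100010 → 3-byte char (#1). Advance 3.
Byte at offset 3: 0xF2 = 11110010 → 4-byte char (#2). Advance 4.
Byte at offset 7: 0xE1 = 11100001 → 3-byte char (#3). Advance 3.
Byte at offset 10: 0xF0 = 11110000 → 4-byte char (#4). Advance 4.
Byte at offset 14: 0xE3 = 11100011 → 3-byte char (#5). Advance 3.
Byte at offset 17: 0xF2 = 11110010 → 4-byte char (#6). Advance 4.
Byte at offset 21: 0xD9 = 11011001 → 2-byte char (#7). Advance 2.
Byte at offset 23: 0x2E = 00101110 → 1-byte char (#8). Advance 1.
Byte at offset 24: 0xE5 = 11100101 → 3-byte char (#9). Advance 3.
Byte at offset 27: 0xF4 = 11110100 → 4-byte char (#10). Advance 4.
Byte at offset 31: 0x29 = 00101001 → 1-byte char (#11). Advance 1.
Reached end at offset 32 after 11 code points.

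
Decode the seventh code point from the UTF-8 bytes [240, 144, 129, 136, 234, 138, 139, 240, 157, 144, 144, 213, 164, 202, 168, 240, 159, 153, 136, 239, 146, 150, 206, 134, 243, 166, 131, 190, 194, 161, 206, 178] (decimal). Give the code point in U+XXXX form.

Offset 0: leading byte 0xF0 = 11110000 → 4-byte char #1 = F0 90 81 88.
Offset 4: leading byte 0xEA = 11101010 → 3-byte char #2 = EA 8A 8B.
Offset 7: leading byte 0xF0 = 11110000 → 4-byte char #3 = F0 9D 90 90.
Offset 11: leading byte 0xD5 = 11010101 → 2-byte char #4 = D5 A4.
Offset 13: leading byte 0xCA = 11001010 → 2-byte char #5 = CA A8.
Offset 15: leading byte 0xF0 = 11110000 → 4-byte char #6 = F0 9F 99 88.
Offset 19: leading byte 0xEF = 11101111 → 3-byte char #7 = EF 92 96.
Leading byte 0xEF = 11101111 matches 1110xxxx → 3-byte sequence.
Byte 1: 0xEF = 11101111, payload 1111 (4 bits).
Byte 2: 0x92 = 10010010 (10xxxxxx ✓), payload 010010.
Byte 3: 0x96 = 10010110 (10xxxxxx ✓), payload 010110.
Concatenate: 1111010010010110 = 0xF496 (16 bits → U+F496).

U+F496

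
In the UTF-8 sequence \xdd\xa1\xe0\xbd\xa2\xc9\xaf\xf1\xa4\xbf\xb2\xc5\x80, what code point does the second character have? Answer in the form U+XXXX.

U+0F62

Offset 0: leading byte 0xDD = 11011101 → 2-byte char #1 = DD A1.
Offset 2: leading byte 0xE0 = 11100000 → 3-byte char #2 = E0 BD A2.
Leading byte 0xE0 = 11100000 matches 1110xxxx → 3-byte sequence.
Byte 1: 0xE0 = 11100000, payload 0000 (4 bits).
Byte 2: 0xBD = 10111101 (10xxxxxx ✓), payload 111101.
Byte 3: 0xA2 = 10100010 (10xxxxxx ✓), payload 100010.
Concatenate: 0000111101100010 = 0xF62 (16 bits → U+0F62).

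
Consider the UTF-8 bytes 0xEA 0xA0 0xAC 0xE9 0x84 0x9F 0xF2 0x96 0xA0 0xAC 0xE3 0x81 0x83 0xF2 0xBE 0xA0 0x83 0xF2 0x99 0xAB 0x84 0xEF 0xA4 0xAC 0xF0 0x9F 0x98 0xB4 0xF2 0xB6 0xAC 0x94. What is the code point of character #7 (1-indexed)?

Offset 0: leading byte 0xEA = 11101010 → 3-byte char #1 = EA A0 AC.
Offset 3: leading byte 0xE9 = 11101001 → 3-byte char #2 = E9 84 9F.
Offset 6: leading byte 0xF2 = 11110010 → 4-byte char #3 = F2 96 A0 AC.
Offset 10: leading byte 0xE3 = 11100011 → 3-byte char #4 = E3 81 83.
Offset 13: leading byte 0xF2 = 11110010 → 4-byte char #5 = F2 BE A0 83.
Offset 17: leading byte 0xF2 = 11110010 → 4-byte char #6 = F2 99 AB 84.
Offset 21: leading byte 0xEF = 11101111 → 3-byte char #7 = EF A4 AC.
Leading byte 0xEF = 11101111 matches 1110xxxx → 3-byte sequence.
Byte 1: 0xEF = 11101111, payload 1111 (4 bits).
Byte 2: 0xA4 = 10100100 (10xxxxxx ✓), payload 100100.
Byte 3: 0xAC = 10101100 (10xxxxxx ✓), payload 101100.
Concatenate: 1111100100101100 = 0xF92C (16 bits → U+F92C).

U+F92C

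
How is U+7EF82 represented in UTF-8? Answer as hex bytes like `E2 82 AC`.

F1 BE BE 82

U+7EF82 = 0x7EF82 = 520066 decimal. In range U+10000–U+10FFFF → 4-byte form: 11110xxx 10xxxxxx 10xxxxxx 10xxxxxx.
Binary (21 bits): 001111110111110000010.
Split 3+6+6+6: 001 | 111110 | 111110 | 000010.
Byte 1: 11110001 = 0xF1.
Byte 2: 10111110 = 0xBE.
Byte 3: 10111110 = 0xBE.
Byte 4: 10000010 = 0x82.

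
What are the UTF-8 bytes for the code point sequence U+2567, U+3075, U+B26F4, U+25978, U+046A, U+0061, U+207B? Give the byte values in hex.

E2 95 A7 E3 81 B5 F2 B2 9B B4 F0 A5 A5 B8 D1 AA 61 E2 81 BB

U+2567: 3-byte form → E2 95 A7.
U+3075: 3-byte form → E3 81 B5.
U+B26F4: 4-byte form → F2 B2 9B B4.
U+25978: 4-byte form → F0 A5 A5 B8.
U+046A: 2-byte form → D1 AA.
U+0061: 1-byte form → 61.
U+207B: 3-byte form → E2 81 BB.
Concatenated (20 bytes): E2 95 A7 E3 81 B5 F2 B2 9B B4 F0 A5 A5 B8 D1 AA 61 E2 81 BB.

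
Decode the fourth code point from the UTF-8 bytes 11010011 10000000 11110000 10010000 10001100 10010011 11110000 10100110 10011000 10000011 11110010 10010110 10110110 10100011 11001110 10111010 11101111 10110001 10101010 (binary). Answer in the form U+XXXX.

Offset 0: leading byte 0xD3 = 11010011 → 2-byte char #1 = D3 80.
Offset 2: leading byte 0xF0 = 11110000 → 4-byte char #2 = F0 90 8C 93.
Offset 6: leading byte 0xF0 = 11110000 → 4-byte char #3 = F0 A6 98 83.
Offset 10: leading byte 0xF2 = 11110010 → 4-byte char #4 = F2 96 B6 A3.
Leading byte 0xF2 = 11110010 matches 11110xxx → 4-byte sequence.
Byte 1: 0xF2 = 11110010, payload 010 (3 bits).
Byte 2: 0x96 = 10010110 (10xxxxxx ✓), payload 010110.
Byte 3: 0xB6 = 10110110 (10xxxxxx ✓), payload 110110.
Byte 4: 0xA3 = 10100011 (10xxxxxx ✓), payload 100011.
Concatenate: 010010110110110100011 = 0x96DA3 (21 bits → U+96DA3).

U+96DA3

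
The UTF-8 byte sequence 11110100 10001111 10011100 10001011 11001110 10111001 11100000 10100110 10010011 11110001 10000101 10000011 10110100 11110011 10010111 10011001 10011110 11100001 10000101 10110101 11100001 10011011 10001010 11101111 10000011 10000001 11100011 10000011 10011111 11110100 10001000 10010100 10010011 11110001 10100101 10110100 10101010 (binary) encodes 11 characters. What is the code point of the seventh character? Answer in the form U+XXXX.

Offset 0: leading byte 0xF4 = 11110100 → 4-byte char #1 = F4 8F 9C 8B.
Offset 4: leading byte 0xCE = 11001110 → 2-byte char #2 = CE B9.
Offset 6: leading byte 0xE0 = 11100000 → 3-byte char #3 = E0 A6 93.
Offset 9: leading byte 0xF1 = 11110001 → 4-byte char #4 = F1 85 83 B4.
Offset 13: leading byte 0xF3 = 11110011 → 4-byte char #5 = F3 97 99 9E.
Offset 17: leading byte 0xE1 = 11100001 → 3-byte char #6 = E1 85 B5.
Offset 20: leading byte 0xE1 = 11100001 → 3-byte char #7 = E1 9B 8A.
Leading byte 0xE1 = 11100001 matches 1110xxxx → 3-byte sequence.
Byte 1: 0xE1 = 11100001, payload 0001 (4 bits).
Byte 2: 0x9B = 10011011 (10xxxxxx ✓), payload 011011.
Byte 3: 0x8A = 10001010 (10xxxxxx ✓), payload 001010.
Concatenate: 0001011011001010 = 0x16CA (16 bits → U+16CA).

U+16CA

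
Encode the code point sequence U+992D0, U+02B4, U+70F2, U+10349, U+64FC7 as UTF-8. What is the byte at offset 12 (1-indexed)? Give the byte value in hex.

0x8D

1-indexed offset 12 is 0-indexed offset 11.
U+992D0 → 4-byte form F2 99 8B 90 at offsets 0–3.
U+02B4 → 2-byte form CA B4 at offsets 4–5.
U+70F2 → 3-byte form E7 83 B2 at offsets 6–8.
U+10349 → 4-byte form F0 90 8D 89 at offsets 9–12.
Offset 11 falls in char 4's range; it's byte 3 of F0 90 8D 89 = 0x8D.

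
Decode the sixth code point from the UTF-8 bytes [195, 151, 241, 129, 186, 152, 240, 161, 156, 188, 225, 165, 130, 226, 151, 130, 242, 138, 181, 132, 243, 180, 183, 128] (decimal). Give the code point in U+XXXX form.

Offset 0: leading byte 0xC3 = 11000011 → 2-byte char #1 = C3 97.
Offset 2: leading byte 0xF1 = 11110001 → 4-byte char #2 = F1 81 BA 98.
Offset 6: leading byte 0xF0 = 11110000 → 4-byte char #3 = F0 A1 9C BC.
Offset 10: leading byte 0xE1 = 11100001 → 3-byte char #4 = E1 A5 82.
Offset 13: leading byte 0xE2 = 11100010 → 3-byte char #5 = E2 97 82.
Offset 16: leading byte 0xF2 = 11110010 → 4-byte char #6 = F2 8A B5 84.
Leading byte 0xF2 = 11110010 matches 11110xxx → 4-byte sequence.
Byte 1: 0xF2 = 11110010, payload 010 (3 bits).
Byte 2: 0x8A = 10001010 (10xxxxxx ✓), payload 001010.
Byte 3: 0xB5 = 10110101 (10xxxxxx ✓), payload 110101.
Byte 4: 0x84 = 10000100 (10xxxxxx ✓), payload 000100.
Concatenate: 010001010110101000100 = 0x8AD44 (21 bits → U+8AD44).

U+8AD44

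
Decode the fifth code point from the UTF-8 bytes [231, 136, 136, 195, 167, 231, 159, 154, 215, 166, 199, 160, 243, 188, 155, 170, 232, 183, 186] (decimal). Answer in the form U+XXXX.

Offset 0: leading byte 0xE7 = 11100111 → 3-byte char #1 = E7 88 88.
Offset 3: leading byte 0xC3 = 11000011 → 2-byte char #2 = C3 A7.
Offset 5: leading byte 0xE7 = 11100111 → 3-byte char #3 = E7 9F 9A.
Offset 8: leading byte 0xD7 = 11010111 → 2-byte char #4 = D7 A6.
Offset 10: leading byte 0xC7 = 11000111 → 2-byte char #5 = C7 A0.
Leading byte 0xC7 = 11000111 matches 110xxxxx → 2-byte sequence.
Byte 1: 0xC7 = 11000111, payload 00111 (5 bits).
Byte 2: 0xA0 = 10100000 (10xxxxxx ✓), payload 100000.
Concatenate: 00111100000 = 0x1E0 (11 bits → U+01E0).

U+01E0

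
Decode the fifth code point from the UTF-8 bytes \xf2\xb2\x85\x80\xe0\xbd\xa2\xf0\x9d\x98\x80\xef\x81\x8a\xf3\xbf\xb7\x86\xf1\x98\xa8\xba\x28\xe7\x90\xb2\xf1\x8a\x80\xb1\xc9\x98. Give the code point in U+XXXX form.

U+FFDC6

Offset 0: leading byte 0xF2 = 11110010 → 4-byte char #1 = F2 B2 85 80.
Offset 4: leading byte 0xE0 = 11100000 → 3-byte char #2 = E0 BD A2.
Offset 7: leading byte 0xF0 = 11110000 → 4-byte char #3 = F0 9D 98 80.
Offset 11: leading byte 0xEF = 11101111 → 3-byte char #4 = EF 81 8A.
Offset 14: leading byte 0xF3 = 11110011 → 4-byte char #5 = F3 BF B7 86.
Leading byte 0xF3 = 11110011 matches 11110xxx → 4-byte sequence.
Byte 1: 0xF3 = 11110011, payload 011 (3 bits).
Byte 2: 0xBF = 10111111 (10xxxxxx ✓), payload 111111.
Byte 3: 0xB7 = 10110111 (10xxxxxx ✓), payload 110111.
Byte 4: 0x86 = 10000110 (10xxxxxx ✓), payload 000110.
Concatenate: 011111111110111000110 = 0xFFDC6 (21 bits → U+FFDC6).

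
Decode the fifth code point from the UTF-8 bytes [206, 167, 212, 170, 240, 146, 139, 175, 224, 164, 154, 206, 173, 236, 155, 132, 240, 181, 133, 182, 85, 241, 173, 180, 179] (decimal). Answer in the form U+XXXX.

U+03AD

Offset 0: leading byte 0xCE = 11001110 → 2-byte char #1 = CE A7.
Offset 2: leading byte 0xD4 = 11010100 → 2-byte char #2 = D4 AA.
Offset 4: leading byte 0xF0 = 11110000 → 4-byte char #3 = F0 92 8B AF.
Offset 8: leading byte 0xE0 = 11100000 → 3-byte char #4 = E0 A4 9A.
Offset 11: leading byte 0xCE = 11001110 → 2-byte char #5 = CE AD.
Leading byte 0xCE = 11001110 matches 110xxxxx → 2-byte sequence.
Byte 1: 0xCE = 11001110, payload 01110 (5 bits).
Byte 2: 0xAD = 10101101 (10xxxxxx ✓), payload 101101.
Concatenate: 01110101101 = 0x3AD (11 bits → U+03AD).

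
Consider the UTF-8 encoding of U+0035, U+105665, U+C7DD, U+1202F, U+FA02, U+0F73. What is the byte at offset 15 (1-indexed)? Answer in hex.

0x82

1-indexed offset 15 is 0-indexed offset 14.
U+0035 → 1-byte form 35 at offsets 0–0.
U+105665 → 4-byte form F4 85 99 A5 at offsets 1–4.
U+C7DD → 3-byte form EC 9F 9D at offsets 5–7.
U+1202F → 4-byte form F0 92 80 AF at offsets 8–11.
U+FA02 → 3-byte form EF A8 82 at offsets 12–14.
Offset 14 falls in char 5's range; it's byte 3 of EF A8 82 = 0x82.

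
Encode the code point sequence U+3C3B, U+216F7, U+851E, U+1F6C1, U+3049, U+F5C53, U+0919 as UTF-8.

E3 B0 BB F0 A1 9B B7 E8 94 9E F0 9F 9B 81 E3 81 89 F3 B5 B1 93 E0 A4 99

U+3C3B: 3-byte form → E3 B0 BB.
U+216F7: 4-byte form → F0 A1 9B B7.
U+851E: 3-byte form → E8 94 9E.
U+1F6C1: 4-byte form → F0 9F 9B 81.
U+3049: 3-byte form → E3 81 89.
U+F5C53: 4-byte form → F3 B5 B1 93.
U+0919: 3-byte form → E0 A4 99.
Concatenated (24 bytes): E3 B0 BB F0 A1 9B B7 E8 94 9E F0 9F 9B 81 E3 81 89 F3 B5 B1 93 E0 A4 99.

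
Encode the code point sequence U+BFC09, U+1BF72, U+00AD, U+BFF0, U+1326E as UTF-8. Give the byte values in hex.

F2 BF B0 89 F0 9B BD B2 C2 AD EB BF B0 F0 93 89 AE

U+BFC09: 4-byte form → F2 BF B0 89.
U+1BF72: 4-byte form → F0 9B BD B2.
U+00AD: 2-byte form → C2 AD.
U+BFF0: 3-byte form → EB BF B0.
U+1326E: 4-byte form → F0 93 89 AE.
Concatenated (17 bytes): F2 BF B0 89 F0 9B BD B2 C2 AD EB BF B0 F0 93 89 AE.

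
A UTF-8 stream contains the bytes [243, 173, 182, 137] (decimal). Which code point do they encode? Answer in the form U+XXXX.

Leading byte 0xF3 = 11110011 matches 11110xxx → 4-byte sequence.
Byte 1: 0xF3 = 11110011, payload 011 (3 bits).
Byte 2: 0xAD = 10101101 (10xxxxxx ✓), payload 101101.
Byte 3: 0xB6 = 10110110 (10xxxxxx ✓), payload 110110.
Byte 4: 0x89 = 10001001 (10xxxxxx ✓), payload 001001.
Concatenate: 011101101110110001001 = 0xEDD89 (21 bits → U+EDD89).

U+EDD89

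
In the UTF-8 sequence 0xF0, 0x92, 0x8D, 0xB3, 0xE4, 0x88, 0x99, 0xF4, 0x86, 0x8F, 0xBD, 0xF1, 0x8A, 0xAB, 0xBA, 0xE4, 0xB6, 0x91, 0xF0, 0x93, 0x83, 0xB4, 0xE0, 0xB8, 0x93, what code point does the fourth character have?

U+4AAFA

Offset 0: leading byte 0xF0 = 11110000 → 4-byte char #1 = F0 92 8D B3.
Offset 4: leading byte 0xE4 = 11100100 → 3-byte char #2 = E4 88 99.
Offset 7: leading byte 0xF4 = 11110100 → 4-byte char #3 = F4 86 8F BD.
Offset 11: leading byte 0xF1 = 11110001 → 4-byte char #4 = F1 8A AB BA.
Leading byte 0xF1 = 11110001 matches 11110xxx → 4-byte sequence.
Byte 1: 0xF1 = 11110001, payload 001 (3 bits).
Byte 2: 0x8A = 10001010 (10xxxxxx ✓), payload 001010.
Byte 3: 0xAB = 10101011 (10xxxxxx ✓), payload 101011.
Byte 4: 0xBA = 10111010 (10xxxxxx ✓), payload 111010.
Concatenate: 001001010101011111010 = 0x4AAFA (21 bits → U+4AAFA).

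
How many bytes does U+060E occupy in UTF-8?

U+060E = 0x60E. UTF-8 uses 1 byte below 0x80, 2 below 0x800, 3 below 0x10000, 4 up to 0x10FFFF. 0x60E is in U+0080–U+07FF → 2 bytes.

2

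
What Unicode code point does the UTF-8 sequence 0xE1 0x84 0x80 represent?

Leading byte 0xE1 = 11100001 matches 1110xxxx → 3-byte sequence.
Byte 1: 0xE1 = 11100001, payload 0001 (4 bits).
Byte 2: 0x84 = 10000100 (10xxxxxx ✓), payload 000100.
Byte 3: 0x80 = 10000000 (10xxxxxx ✓), payload 000000.
Concatenate: 0001000100000000 = 0x1100 (16 bits → U+1100).

U+1100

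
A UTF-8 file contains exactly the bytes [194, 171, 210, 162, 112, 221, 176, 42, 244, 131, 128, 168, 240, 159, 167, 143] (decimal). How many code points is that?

Byte at offset 0: 0xC2 = 11000010 → 2-byte char (#1). Advance 2.
Byte at offset 2: 0xD2 = 11010010 → 2-byte char (#2). Advance 2.
Byte at offset 4: 0x70 = 01110000 → 1-byte char (#3). Advance 1.
Byte at offset 5: 0xDD = 11011101 → 2-byte char (#4). Advance 2.
Byte at offset 7: 0x2A = 00101010 → 1-byte char (#5). Advance 1.
Byte at offset 8: 0xF4 = 11110100 → 4-byte char (#6). Advance 4.
Byte at offset 12: 0xF0 = 11110000 → 4-byte char (#7). Advance 4.
Reached end at offset 16 after 7 code points.

7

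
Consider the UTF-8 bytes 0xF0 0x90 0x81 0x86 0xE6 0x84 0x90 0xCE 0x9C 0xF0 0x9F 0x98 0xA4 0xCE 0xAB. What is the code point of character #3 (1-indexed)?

U+039C

Offset 0: leading byte 0xF0 = 11110000 → 4-byte char #1 = F0 90 81 86.
Offset 4: leading byte 0xE6 = 11100110 → 3-byte char #2 = E6 84 90.
Offset 7: leading byte 0xCE = 11001110 → 2-byte char #3 = CE 9C.
Leading byte 0xCE = 11001110 matches 110xxxxx → 2-byte sequence.
Byte 1: 0xCE = 11001110, payload 01110 (5 bits).
Byte 2: 0x9C = 10011100 (10xxxxxx ✓), payload 011100.
Concatenate: 01110011100 = 0x39C (11 bits → U+039C).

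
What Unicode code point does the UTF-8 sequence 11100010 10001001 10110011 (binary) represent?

U+2273

Leading byte 0xE2 = 11100010 matches 1110xxxx → 3-byte sequence.
Byte 1: 0xE2 = 11100010, payload 0010 (4 bits).
Byte 2: 0x89 = 10001001 (10xxxxxx ✓), payload 001001.
Byte 3: 0xB3 = 10110011 (10xxxxxx ✓), payload 110011.
Concatenate: 0010001001110011 = 0x2273 (16 bits → U+2273).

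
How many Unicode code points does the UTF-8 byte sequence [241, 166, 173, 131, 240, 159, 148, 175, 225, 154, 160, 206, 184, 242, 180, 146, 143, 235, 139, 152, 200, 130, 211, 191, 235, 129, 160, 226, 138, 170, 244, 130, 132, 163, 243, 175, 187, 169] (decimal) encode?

12

Byte at offset 0: 0xF1 = 11110001 → 4-byte char (#1). Advance 4.
Byte at offset 4: 0xF0 = 11110000 → 4-byte char (#2). Advance 4.
Byte at offset 8: 0xE1 = 11100001 → 3-byte char (#3). Advance 3.
Byte at offset 11: 0xCE = 11001110 → 2-byte char (#4). Advance 2.
Byte at offset 13: 0xF2 = 11110010 → 4-byte char (#5). Advance 4.
Byte at offset 17: 0xEB = 11101011 → 3-byte char (#6). Advance 3.
Byte at offset 20: 0xC8 = 11001000 → 2-byte char (#7). Advance 2.
Byte at offset 22: 0xD3 = 11010011 → 2-byte char (#8). Advance 2.
Byte at offset 24: 0xEB = 11101011 → 3-byte char (#9). Advance 3.
Byte at offset 27: 0xE2 = 11100010 → 3-byte char (#10). Advance 3.
Byte at offset 30: 0xF4 = 11110100 → 4-byte char (#11). Advance 4.
Byte at offset 34: 0xF3 = 11110011 → 4-byte char (#12). Advance 4.
Reached end at offset 38 after 12 code points.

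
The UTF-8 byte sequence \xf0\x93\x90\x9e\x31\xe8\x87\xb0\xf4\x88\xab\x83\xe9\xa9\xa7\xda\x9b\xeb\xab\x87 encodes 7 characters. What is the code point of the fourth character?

Offset 0: leading byte 0xF0 = 11110000 → 4-byte char #1 = F0 93 90 9E.
Offset 4: leading byte 0x31 = 00110001 → 1-byte char #2 = 31.
Offset 5: leading byte 0xE8 = 11101000 → 3-byte char #3 = E8 87 B0.
Offset 8: leading byte 0xF4 = 11110100 → 4-byte char #4 = F4 88 AB 83.
Leading byte 0xF4 = 11110100 matches 11110xxx → 4-byte sequence.
Byte 1: 0xF4 = 11110100, payload 100 (3 bits).
Byte 2: 0x88 = 10001000 (10xxxxxx ✓), payload 001000.
Byte 3: 0xAB = 10101011 (10xxxxxx ✓), payload 101011.
Byte 4: 0x83 = 10000011 (10xxxxxx ✓), payload 000011.
Concatenate: 100001000101011000011 = 0x108AC3 (21 bits → U+108AC3).

U+108AC3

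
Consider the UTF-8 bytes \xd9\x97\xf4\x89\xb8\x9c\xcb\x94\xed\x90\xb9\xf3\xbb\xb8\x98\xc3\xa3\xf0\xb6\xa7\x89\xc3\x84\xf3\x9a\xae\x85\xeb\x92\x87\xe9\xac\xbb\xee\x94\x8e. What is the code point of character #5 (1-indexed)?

U+FBE18

Offset 0: leading byte 0xD9 = 11011001 → 2-byte char #1 = D9 97.
Offset 2: leading byte 0xF4 = 11110100 → 4-byte char #2 = F4 89 B8 9C.
Offset 6: leading byte 0xCB = 11001011 → 2-byte char #3 = CB 94.
Offset 8: leading byte 0xED = 11101101 → 3-byte char #4 = ED 90 B9.
Offset 11: leading byte 0xF3 = 11110011 → 4-byte char #5 = F3 BB B8 98.
Leading byte 0xF3 = 11110011 matches 11110xxx → 4-byte sequence.
Byte 1: 0xF3 = 11110011, payload 011 (3 bits).
Byte 2: 0xBB = 10111011 (10xxxxxx ✓), payload 111011.
Byte 3: 0xB8 = 10111000 (10xxxxxx ✓), payload 111000.
Byte 4: 0x98 = 10011000 (10xxxxxx ✓), payload 011000.
Concatenate: 011111011111000011000 = 0xFBE18 (21 bits → U+FBE18).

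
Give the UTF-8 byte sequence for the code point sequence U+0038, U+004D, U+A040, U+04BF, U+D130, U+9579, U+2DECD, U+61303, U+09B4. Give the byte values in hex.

U+0038: 1-byte form → 38.
U+004D: 1-byte form → 4D.
U+A040: 3-byte form → EA 81 80.
U+04BF: 2-byte form → D2 BF.
U+D130: 3-byte form → ED 84 B0.
U+9579: 3-byte form → E9 95 B9.
U+2DECD: 4-byte form → F0 AD BB 8D.
U+61303: 4-byte form → F1 A1 8C 83.
U+09B4: 3-byte form → E0 A6 B4.
Concatenated (24 bytes): 38 4D EA 81 80 D2 BF ED 84 B0 E9 95 B9 F0 AD BB 8D F1 A1 8C 83 E0 A6 B4.

38 4D EA 81 80 D2 BF ED 84 B0 E9 95 B9 F0 AD BB 8D F1 A1 8C 83 E0 A6 B4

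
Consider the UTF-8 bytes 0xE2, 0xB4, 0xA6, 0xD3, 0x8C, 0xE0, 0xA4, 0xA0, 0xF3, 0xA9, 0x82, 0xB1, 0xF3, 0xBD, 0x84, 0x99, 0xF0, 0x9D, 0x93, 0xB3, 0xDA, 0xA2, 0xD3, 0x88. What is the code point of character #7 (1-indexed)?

U+06A2

Offset 0: leading byte 0xE2 = 11100010 → 3-byte char #1 = E2 B4 A6.
Offset 3: leading byte 0xD3 = 11010011 → 2-byte char #2 = D3 8C.
Offset 5: leading byte 0xE0 = 11100000 → 3-byte char #3 = E0 A4 A0.
Offset 8: leading byte 0xF3 = 11110011 → 4-byte char #4 = F3 A9 82 B1.
Offset 12: leading byte 0xF3 = 11110011 → 4-byte char #5 = F3 BD 84 99.
Offset 16: leading byte 0xF0 = 11110000 → 4-byte char #6 = F0 9D 93 B3.
Offset 20: leading byte 0xDA = 11011010 → 2-byte char #7 = DA A2.
Leading byte 0xDA = 11011010 matches 110xxxxx → 2-byte sequence.
Byte 1: 0xDA = 11011010, payload 11010 (5 bits).
Byte 2: 0xA2 = 10100010 (10xxxxxx ✓), payload 100010.
Concatenate: 11010100010 = 0x6A2 (11 bits → U+06A2).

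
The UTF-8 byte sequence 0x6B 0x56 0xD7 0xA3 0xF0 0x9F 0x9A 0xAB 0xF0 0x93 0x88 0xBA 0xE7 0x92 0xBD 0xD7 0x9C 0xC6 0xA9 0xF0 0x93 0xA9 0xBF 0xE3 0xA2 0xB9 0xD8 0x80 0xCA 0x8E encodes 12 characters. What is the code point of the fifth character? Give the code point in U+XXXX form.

Offset 0: leading byte 0x6B = 01101011 → 1-byte char #1 = 6B.
Offset 1: leading byte 0x56 = 01010110 → 1-byte char #2 = 56.
Offset 2: leading byte 0xD7 = 11010111 → 2-byte char #3 = D7 A3.
Offset 4: leading byte 0xF0 = 11110000 → 4-byte char #4 = F0 9F 9A AB.
Offset 8: leading byte 0xF0 = 11110000 → 4-byte char #5 = F0 93 88 BA.
Leading byte 0xF0 = 11110000 matches 11110xxx → 4-byte sequence.
Byte 1: 0xF0 = 11110000, payload 000 (3 bits).
Byte 2: 0x93 = 10010011 (10xxxxxx ✓), payload 010011.
Byte 3: 0x88 = 10001000 (10xxxxxx ✓), payload 001000.
Byte 4: 0xBA = 10111010 (10xxxxxx ✓), payload 111010.
Concatenate: 000010011001000111010 = 0x1323A (21 bits → U+1323A).

U+1323A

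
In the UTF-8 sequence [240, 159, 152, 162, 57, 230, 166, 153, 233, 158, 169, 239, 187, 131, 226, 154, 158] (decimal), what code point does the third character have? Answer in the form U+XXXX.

U+6999

Offset 0: leading byte 0xF0 = 11110000 → 4-byte char #1 = F0 9F 98 A2.
Offset 4: leading byte 0x39 = 00111001 → 1-byte char #2 = 39.
Offset 5: leading byte 0xE6 = 11100110 → 3-byte char #3 = E6 A6 99.
Leading byte 0xE6 = 11100110 matches 1110xxxx → 3-byte sequence.
Byte 1: 0xE6 = 11100110, payload 0110 (4 bits).
Byte 2: 0xA6 = 10100110 (10xxxxxx ✓), payload 100110.
Byte 3: 0x99 = 10011001 (10xxxxxx ✓), payload 011001.
Concatenate: 0110100110011001 = 0x6999 (16 bits → U+6999).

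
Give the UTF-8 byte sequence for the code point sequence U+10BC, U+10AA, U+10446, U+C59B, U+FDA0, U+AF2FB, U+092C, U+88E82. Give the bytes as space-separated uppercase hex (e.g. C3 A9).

E1 82 BC E1 82 AA F0 90 91 86 EC 96 9B EF B6 A0 F2 AF 8B BB E0 A4 AC F2 88 BA 82

U+10BC: 3-byte form → E1 82 BC.
U+10AA: 3-byte form → E1 82 AA.
U+10446: 4-byte form → F0 90 91 86.
U+C59B: 3-byte form → EC 96 9B.
U+FDA0: 3-byte form → EF B6 A0.
U+AF2FB: 4-byte form → F2 AF 8B BB.
U+092C: 3-byte form → E0 A4 AC.
U+88E82: 4-byte form → F2 88 BA 82.
Concatenated (27 bytes): E1 82 BC E1 82 AA F0 90 91 86 EC 96 9B EF B6 A0 F2 AF 8B BB E0 A4 AC F2 88 BA 82.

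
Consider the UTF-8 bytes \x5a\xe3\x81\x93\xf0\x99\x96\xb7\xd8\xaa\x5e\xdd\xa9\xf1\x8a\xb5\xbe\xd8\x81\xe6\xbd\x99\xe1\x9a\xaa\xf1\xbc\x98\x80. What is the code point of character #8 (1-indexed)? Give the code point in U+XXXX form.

U+0601

Offset 0: leading byte 0x5A = 01011010 → 1-byte char #1 = 5A.
Offset 1: leading byte 0xE3 = 11100011 → 3-byte char #2 = E3 81 93.
Offset 4: leading byte 0xF0 = 11110000 → 4-byte char #3 = F0 99 96 B7.
Offset 8: leading byte 0xD8 = 11011000 → 2-byte char #4 = D8 AA.
Offset 10: leading byte 0x5E = 01011110 → 1-byte char #5 = 5E.
Offset 11: leading byte 0xDD = 11011101 → 2-byte char #6 = DD A9.
Offset 13: leading byte 0xF1 = 11110001 → 4-byte char #7 = F1 8A B5 BE.
Offset 17: leading byte 0xD8 = 11011000 → 2-byte char #8 = D8 81.
Leading byte 0xD8 = 11011000 matches 110xxxxx → 2-byte sequence.
Byte 1: 0xD8 = 11011000, payload 11000 (5 bits).
Byte 2: 0x81 = 10000001 (10xxxxxx ✓), payload 000001.
Concatenate: 11000000001 = 0x601 (11 bits → U+0601).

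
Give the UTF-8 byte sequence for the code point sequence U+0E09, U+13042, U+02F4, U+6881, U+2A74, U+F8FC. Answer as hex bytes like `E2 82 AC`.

U+0E09: 3-byte form → E0 B8 89.
U+13042: 4-byte form → F0 93 81 82.
U+02F4: 2-byte form → CB B4.
U+6881: 3-byte form → E6 A2 81.
U+2A74: 3-byte form → E2 A9 B4.
U+F8FC: 3-byte form → EF A3 BC.
Concatenated (18 bytes): E0 B8 89 F0 93 81 82 CB B4 E6 A2 81 E2 A9 B4 EF A3 BC.

E0 B8 89 F0 93 81 82 CB B4 E6 A2 81 E2 A9 B4 EF A3 BC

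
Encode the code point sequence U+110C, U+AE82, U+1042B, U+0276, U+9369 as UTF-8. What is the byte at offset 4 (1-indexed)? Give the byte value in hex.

0xEA

1-indexed offset 4 is 0-indexed offset 3.
U+110C → 3-byte form E1 84 8C at offsets 0–2.
U+AE82 → 3-byte form EA BA 82 at offsets 3–5.
Offset 3 falls in char 2's range; it's byte 1 of EA BA 82 = 0xEA.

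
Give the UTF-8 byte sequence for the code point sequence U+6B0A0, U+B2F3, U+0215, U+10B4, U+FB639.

U+6B0A0: 4-byte form → F1 AB 82 A0.
U+B2F3: 3-byte form → EB 8B B3.
U+0215: 2-byte form → C8 95.
U+10B4: 3-byte form → E1 82 B4.
U+FB639: 4-byte form → F3 BB 98 B9.
Concatenated (16 bytes): F1 AB 82 A0 EB 8B B3 C8 95 E1 82 B4 F3 BB 98 B9.

F1 AB 82 A0 EB 8B B3 C8 95 E1 82 B4 F3 BB 98 B9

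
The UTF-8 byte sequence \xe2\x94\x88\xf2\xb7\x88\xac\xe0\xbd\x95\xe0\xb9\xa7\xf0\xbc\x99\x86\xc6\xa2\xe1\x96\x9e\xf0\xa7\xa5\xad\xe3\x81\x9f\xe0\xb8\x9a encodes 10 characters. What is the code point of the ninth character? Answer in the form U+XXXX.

Offset 0: leading byte 0xE2 = 11100010 → 3-byte char #1 = E2 94 88.
Offset 3: leading byte 0xF2 = 11110010 → 4-byte char #2 = F2 B7 88 AC.
Offset 7: leading byte 0xE0 = 11100000 → 3-byte char #3 = E0 BD 95.
Offset 10: leading byte 0xE0 = 11100000 → 3-byte char #4 = E0 B9 A7.
Offset 13: leading byte 0xF0 = 11110000 → 4-byte char #5 = F0 BC 99 86.
Offset 17: leading byte 0xC6 = 11000110 → 2-byte char #6 = C6 A2.
Offset 19: leading byte 0xE1 = 11100001 → 3-byte char #7 = E1 96 9E.
Offset 22: leading byte 0xF0 = 11110000 → 4-byte char #8 = F0 A7 A5 AD.
Offset 26: leading byte 0xE3 = 11100011 → 3-byte char #9 = E3 81 9F.
Leading byte 0xE3 = 11100011 matches 1110xxxx → 3-byte sequence.
Byte 1: 0xE3 = 11100011, payload 0011 (4 bits).
Byte 2: 0x81 = 10000001 (10xxxxxx ✓), payload 000001.
Byte 3: 0x9F = 10011111 (10xxxxxx ✓), payload 011111.
Concatenate: 0011000001011111 = 0x305F (16 bits → U+305F).

U+305F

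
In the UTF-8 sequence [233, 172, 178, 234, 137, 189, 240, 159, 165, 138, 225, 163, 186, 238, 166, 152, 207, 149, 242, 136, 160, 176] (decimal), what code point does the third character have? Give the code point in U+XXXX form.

U+1F94A

Offset 0: leading byte 0xE9 = 11101001 → 3-byte char #1 = E9 AC B2.
Offset 3: leading byte 0xEA = 11101010 → 3-byte char #2 = EA 89 BD.
Offset 6: leading byte 0xF0 = 11110000 → 4-byte char #3 = F0 9F A5 8A.
Leading byte 0xF0 = 11110000 matches 11110xxx → 4-byte sequence.
Byte 1: 0xF0 = 11110000, payload 000 (3 bits).
Byte 2: 0x9F = 10011111 (10xxxxxx ✓), payload 011111.
Byte 3: 0xA5 = 10100101 (10xxxxxx ✓), payload 100101.
Byte 4: 0x8A = 10001010 (10xxxxxx ✓), payload 001010.
Concatenate: 000011111100101001010 = 0x1F94A (21 bits → U+1F94A).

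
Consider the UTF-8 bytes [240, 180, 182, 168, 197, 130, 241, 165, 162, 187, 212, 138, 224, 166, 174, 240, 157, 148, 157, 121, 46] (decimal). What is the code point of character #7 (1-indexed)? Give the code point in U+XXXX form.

U+0079

Offset 0: leading byte 0xF0 = 11110000 → 4-byte char #1 = F0 B4 B6 A8.
Offset 4: leading byte 0xC5 = 11000101 → 2-byte char #2 = C5 82.
Offset 6: leading byte 0xF1 = 11110001 → 4-byte char #3 = F1 A5 A2 BB.
Offset 10: leading byte 0xD4 = 11010100 → 2-byte char #4 = D4 8A.
Offset 12: leading byte 0xE0 = 11100000 → 3-byte char #5 = E0 A6 AE.
Offset 15: leading byte 0xF0 = 11110000 → 4-byte char #6 = F0 9D 94 9D.
Offset 19: leading byte 0x79 = 01111001 → 1-byte char #7 = 79.
Leading byte 0x79 = 01111001 matches 0xxxxxxx → 1-byte sequence.
Byte 1: 0x79 = 01111001, payload 1111001 (7 bits).
Concatenate: 1111001 = 0x79 (7 bits → U+0079).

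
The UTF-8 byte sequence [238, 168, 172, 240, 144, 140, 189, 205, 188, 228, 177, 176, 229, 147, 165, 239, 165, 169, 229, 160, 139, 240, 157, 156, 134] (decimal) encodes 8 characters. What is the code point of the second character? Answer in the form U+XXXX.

Offset 0: leading byte 0xEE = 11101110 → 3-byte char #1 = EE A8 AC.
Offset 3: leading byte 0xF0 = 11110000 → 4-byte char #2 = F0 90 8C BD.
Leading byte 0xF0 = 11110000 matches 11110xxx → 4-byte sequence.
Byte 1: 0xF0 = 11110000, payload 000 (3 bits).
Byte 2: 0x90 = 10010000 (10xxxxxx ✓), payload 010000.
Byte 3: 0x8C = 10001100 (10xxxxxx ✓), payload 001100.
Byte 4: 0xBD = 10111101 (10xxxxxx ✓), payload 111101.
Concatenate: 000010000001100111101 = 0x1033D (21 bits → U+1033D).

U+1033D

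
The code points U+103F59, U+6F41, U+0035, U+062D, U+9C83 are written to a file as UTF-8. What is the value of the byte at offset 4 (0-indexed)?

U+103F59 → 4-byte form F4 83 BD 99 at offsets 0–3.
U+6F41 → 3-byte form E6 BD 81 at offsets 4–6.
Offset 4 falls in char 2's range; it's byte 1 of E6 BD 81 = 0xE6.

0xE6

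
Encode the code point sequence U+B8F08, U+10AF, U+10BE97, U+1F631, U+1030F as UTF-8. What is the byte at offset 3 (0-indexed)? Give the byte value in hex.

0x88

U+B8F08 → 4-byte form F2 B8 BC 88 at offsets 0–3.
Offset 3 falls in char 1's range; it's byte 4 of F2 B8 BC 88 = 0x88.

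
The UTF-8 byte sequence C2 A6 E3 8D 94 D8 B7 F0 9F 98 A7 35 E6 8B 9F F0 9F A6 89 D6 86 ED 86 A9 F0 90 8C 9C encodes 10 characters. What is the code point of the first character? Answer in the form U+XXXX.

Offset 0: leading byte 0xC2 = 11000010 → 2-byte char #1 = C2 A6.
Leading byte 0xC2 = 11000010 matches 110xxxxx → 2-byte sequence.
Byte 1: 0xC2 = 11000010, payload 00010 (5 bits).
Byte 2: 0xA6 = 10100110 (10xxxxxx ✓), payload 100110.
Concatenate: 00010100110 = 0xA6 (11 bits → U+00A6).

U+00A6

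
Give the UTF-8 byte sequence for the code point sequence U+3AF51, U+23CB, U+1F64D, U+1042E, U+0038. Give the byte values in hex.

U+3AF51: 4-byte form → F0 BA BD 91.
U+23CB: 3-byte form → E2 8F 8B.
U+1F64D: 4-byte form → F0 9F 99 8D.
U+1042E: 4-byte form → F0 90 90 AE.
U+0038: 1-byte form → 38.
Concatenated (16 bytes): F0 BA BD 91 E2 8F 8B F0 9F 99 8D F0 90 90 AE 38.

F0 BA BD 91 E2 8F 8B F0 9F 99 8D F0 90 90 AE 38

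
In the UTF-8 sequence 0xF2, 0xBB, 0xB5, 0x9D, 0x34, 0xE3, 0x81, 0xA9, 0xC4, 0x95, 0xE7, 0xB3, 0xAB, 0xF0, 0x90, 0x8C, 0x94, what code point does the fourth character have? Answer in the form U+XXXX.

Offset 0: leading byte 0xF2 = 11110010 → 4-byte char #1 = F2 BB B5 9D.
Offset 4: leading byte 0x34 = 00110100 → 1-byte char #2 = 34.
Offset 5: leading byte 0xE3 = 11100011 → 3-byte char #3 = E3 81 A9.
Offset 8: leading byte 0xC4 = 11000100 → 2-byte char #4 = C4 95.
Leading byte 0xC4 = 11000100 matches 110xxxxx → 2-byte sequence.
Byte 1: 0xC4 = 11000100, payload 00100 (5 bits).
Byte 2: 0x95 = 10010101 (10xxxxxx ✓), payload 010101.
Concatenate: 00100010101 = 0x115 (11 bits → U+0115).

U+0115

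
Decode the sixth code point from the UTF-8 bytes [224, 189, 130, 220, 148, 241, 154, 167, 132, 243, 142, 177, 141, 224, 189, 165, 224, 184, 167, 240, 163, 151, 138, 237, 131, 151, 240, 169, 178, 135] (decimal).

U+0E27

Offset 0: leading byte 0xE0 = 11100000 → 3-byte char #1 = E0 BD 82.
Offset 3: leading byte 0xDC = 11011100 → 2-byte char #2 = DC 94.
Offset 5: leading byte 0xF1 = 11110001 → 4-byte char #3 = F1 9A A7 84.
Offset 9: leading byte 0xF3 = 11110011 → 4-byte char #4 = F3 8E B1 8D.
Offset 13: leading byte 0xE0 = 11100000 → 3-byte char #5 = E0 BD A5.
Offset 16: leading byte 0xE0 = 11100000 → 3-byte char #6 = E0 B8 A7.
Leading byte 0xE0 = 11100000 matches 1110xxxx → 3-byte sequence.
Byte 1: 0xE0 = 11100000, payload 0000 (4 bits).
Byte 2: 0xB8 = 10111000 (10xxxxxx ✓), payload 111000.
Byte 3: 0xA7 = 10100111 (10xxxxxx ✓), payload 100111.
Concatenate: 0000111000100111 = 0xE27 (16 bits → U+0E27).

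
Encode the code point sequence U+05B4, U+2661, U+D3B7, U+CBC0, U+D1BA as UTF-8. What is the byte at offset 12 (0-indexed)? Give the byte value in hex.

0x86

U+05B4 → 2-byte form D6 B4 at offsets 0–1.
U+2661 → 3-byte form E2 99 A1 at offsets 2–4.
U+D3B7 → 3-byte form ED 8E B7 at offsets 5–7.
U+CBC0 → 3-byte form EC AF 80 at offsets 8–10.
U+D1BA → 3-byte form ED 86 BA at offsets 11–13.
Offset 12 falls in char 5's range; it's byte 2 of ED 86 BA = 0x86.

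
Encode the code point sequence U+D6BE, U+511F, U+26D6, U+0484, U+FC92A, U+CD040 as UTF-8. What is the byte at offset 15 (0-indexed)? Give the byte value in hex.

U+D6BE → 3-byte form ED 9A BE at offsets 0–2.
U+511F → 3-byte form E5 84 9F at offsets 3–5.
U+26D6 → 3-byte form E2 9B 96 at offsets 6–8.
U+0484 → 2-byte form D2 84 at offsets 9–10.
U+FC92A → 4-byte form F3 BC A4 AA at offsets 11–14.
U+CD040 → 4-byte form F3 8D 81 80 at offsets 15–18.
Offset 15 falls in char 6's range; it's byte 1 of F3 8D 81 80 = 0xF3.

0xF3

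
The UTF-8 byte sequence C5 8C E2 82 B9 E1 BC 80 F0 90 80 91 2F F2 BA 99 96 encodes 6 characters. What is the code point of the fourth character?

Offset 0: leading byte 0xC5 = 11000101 → 2-byte char #1 = C5 8C.
Offset 2: leading byte 0xE2 = 11100010 → 3-byte char #2 = E2 82 B9.
Offset 5: leading byte 0xE1 = 11100001 → 3-byte char #3 = E1 BC 80.
Offset 8: leading byte 0xF0 = 11110000 → 4-byte char #4 = F0 90 80 91.
Leading byte 0xF0 = 11110000 matches 11110xxx → 4-byte sequence.
Byte 1: 0xF0 = 11110000, payload 000 (3 bits).
Byte 2: 0x90 = 10010000 (10xxxxxx ✓), payload 010000.
Byte 3: 0x80 = 10000000 (10xxxxxx ✓), payload 000000.
Byte 4: 0x91 = 10010001 (10xxxxxx ✓), payload 010001.
Concatenate: 000010000000000010001 = 0x10011 (21 bits → U+10011).

U+10011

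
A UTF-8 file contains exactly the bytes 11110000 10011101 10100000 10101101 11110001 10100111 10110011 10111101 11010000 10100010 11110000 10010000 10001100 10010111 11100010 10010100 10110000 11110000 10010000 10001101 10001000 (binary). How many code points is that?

6

Byte at offset 0: 0xF0 = 11110000 → 4-byte char (#1). Advance 4.
Byte at offset 4: 0xF1 = 11110001 → 4-byte char (#2). Advance 4.
Byte at offset 8: 0xD0 = 11010000 → 2-byte char (#3). Advance 2.
Byte at offset 10: 0xF0 = 11110000 → 4-byte char (#4). Advance 4.
Byte at offset 14: 0xE2 = 11100010 → 3-byte char (#5). Advance 3.
Byte at offset 17: 0xF0 = 11110000 → 4-byte char (#6). Advance 4.
Reached end at offset 21 after 6 code points.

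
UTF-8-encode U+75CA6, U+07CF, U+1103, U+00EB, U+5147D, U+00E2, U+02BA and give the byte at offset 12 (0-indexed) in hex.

U+75CA6 → 4-byte form F1 B5 B2 A6 at offsets 0–3.
U+07CF → 2-byte form DF 8F at offsets 4–5.
U+1103 → 3-byte form E1 84 83 at offsets 6–8.
U+00EB → 2-byte form C3 AB at offsets 9–10.
U+5147D → 4-byte form F1 91 91 BD at offsets 11–14.
Offset 12 falls in char 5's range; it's byte 2 of F1 91 91 BD = 0x91.

0x91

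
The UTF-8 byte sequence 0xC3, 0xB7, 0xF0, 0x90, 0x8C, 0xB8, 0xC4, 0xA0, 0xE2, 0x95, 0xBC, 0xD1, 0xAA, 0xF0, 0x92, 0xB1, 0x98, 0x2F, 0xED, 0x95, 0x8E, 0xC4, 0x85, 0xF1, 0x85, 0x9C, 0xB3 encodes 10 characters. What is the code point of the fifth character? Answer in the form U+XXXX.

Offset 0: leading byte 0xC3 = 11000011 → 2-byte char #1 = C3 B7.
Offset 2: leading byte 0xF0 = 11110000 → 4-byte char #2 = F0 90 8C B8.
Offset 6: leading byte 0xC4 = 11000100 → 2-byte char #3 = C4 A0.
Offset 8: leading byte 0xE2 = 11100010 → 3-byte char #4 = E2 95 BC.
Offset 11: leading byte 0xD1 = 11010001 → 2-byte char #5 = D1 AA.
Leading byte 0xD1 = 11010001 matches 110xxxxx → 2-byte sequence.
Byte 1: 0xD1 = 11010001, payload 10001 (5 bits).
Byte 2: 0xAA = 10101010 (10xxxxxx ✓), payload 101010.
Concatenate: 10001101010 = 0x46A (11 bits → U+046A).

U+046A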